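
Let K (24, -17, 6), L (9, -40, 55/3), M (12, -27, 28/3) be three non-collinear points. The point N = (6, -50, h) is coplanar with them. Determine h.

The plane through K, L, M has equation (140/3)x − 98y − 126z = 2030.
Substituting N: (-126)h + (5180) = 2030, so h = 25.

25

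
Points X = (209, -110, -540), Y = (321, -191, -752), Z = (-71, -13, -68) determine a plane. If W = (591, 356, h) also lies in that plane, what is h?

-855

The plane through X, Y, Z has equation −17668x + 6496y − 11816z = 1973468.
Substituting W: (-11816)h + (-8129212) = 1973468, so h = -855.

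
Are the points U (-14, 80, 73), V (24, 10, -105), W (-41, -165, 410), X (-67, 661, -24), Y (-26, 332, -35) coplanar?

The plane through U, V, W has normal n = UV × UW = (-67200, -8000, -11200) and equation n·P = -516800.
Checking the remaining points: n·X = -516800, n·Y = -516800.
All equal -516800, so all 5 points lie in one plane.

Yes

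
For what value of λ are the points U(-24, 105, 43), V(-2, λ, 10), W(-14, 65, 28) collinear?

17

Collinearity requires UV × UW = 0; each component is linear in λ.
The x-component gives (-15)λ + (255) = 0, so λ = 17.
The remaining components then also vanish.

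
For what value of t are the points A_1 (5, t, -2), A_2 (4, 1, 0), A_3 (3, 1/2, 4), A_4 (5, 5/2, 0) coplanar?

The points are coplanar iff A_1A_2 · (A_1A_3 × A_1A_4) = 0.
Expanding, this is linear in t: (-4)t + (8) = 0.
So t = 2.

2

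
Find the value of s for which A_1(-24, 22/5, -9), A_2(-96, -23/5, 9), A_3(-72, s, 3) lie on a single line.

Collinearity requires A_1A_2 × A_1A_3 = 0; each component is linear in s.
The x-component gives (-18)s + (-144/5) = 0, so s = -8/5.
The remaining components then also vanish.

-8/5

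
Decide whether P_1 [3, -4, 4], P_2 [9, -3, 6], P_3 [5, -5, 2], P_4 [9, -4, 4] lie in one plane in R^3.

Yes

With P_1 as base: P_1P_2 = (6, 1, 2), P_1P_3 = (2, -1, -2), P_1P_4 = (6, 0, 0).
P_1P_3 × P_1P_4 = (0, -12, 6).
P_1P_2 · (P_1P_3 × P_1P_4) = 0.
The scalar triple product vanishes, so the four points are coplanar.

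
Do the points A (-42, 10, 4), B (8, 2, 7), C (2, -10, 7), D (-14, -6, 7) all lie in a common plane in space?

No

With A as base: AB = (50, -8, 3), AC = (44, -20, 3), AD = (28, -16, 3).
AC × AD = (-12, -48, -144).
AB · (AC × AD) = -648.
Since -648 ≠ 0, the four points are not coplanar.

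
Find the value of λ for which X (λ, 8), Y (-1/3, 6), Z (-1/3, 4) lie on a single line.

-1/3

Collinearity: (X − Y) must be parallel to (Z − Y) = (0, -2).
Cross-multiplying the components: (λ − (-1/3))·(-2) = (2)·(0).
Solving gives λ = -1/3.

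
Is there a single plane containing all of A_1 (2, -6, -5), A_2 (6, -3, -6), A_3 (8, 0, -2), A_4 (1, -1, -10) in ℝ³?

No

A normal to the plane through A_1, A_2, A_3 is n = A_1A_2 × A_1A_3 = (15, -18, 6).
The plane has equation n·P = 108. For A_4: n·A_4 = -27.
-27 ≠ 108, so A_4 is off the plane.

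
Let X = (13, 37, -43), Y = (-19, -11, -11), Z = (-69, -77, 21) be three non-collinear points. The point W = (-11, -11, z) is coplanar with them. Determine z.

5

The plane through X, Y, Z has equation 576x − 576y − 288z = -1440.
Substituting W: (-288)z + (0) = -1440, so z = 5.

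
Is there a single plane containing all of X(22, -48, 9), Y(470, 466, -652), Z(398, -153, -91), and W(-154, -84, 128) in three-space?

Yes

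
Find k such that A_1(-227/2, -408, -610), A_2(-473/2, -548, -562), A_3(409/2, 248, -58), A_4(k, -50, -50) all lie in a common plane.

Normal to plane A_1A_2A_3: n = (-108768, 83160, -36168); plane equation n·P = 478368.
Requiring n·A_4 = 478368: (-108768)k + (-2349600) = 478368.
So k = -26.

-26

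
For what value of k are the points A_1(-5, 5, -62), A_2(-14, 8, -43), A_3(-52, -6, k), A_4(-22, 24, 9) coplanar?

-33

Normal to plane A_1A_2A_4: n = (-148, 316, -120); plane equation n·P = 9760.
Requiring n·A_3 = 9760: (-120)k + (5800) = 9760.
So k = -33.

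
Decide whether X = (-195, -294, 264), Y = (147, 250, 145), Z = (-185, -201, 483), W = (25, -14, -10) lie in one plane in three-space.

With X as base: XY = (342, 544, -119), XZ = (10, 93, 219), XW = (220, 280, -274).
XZ × XW = (-86802, 50920, -17660).
XY · (XZ × XW) = 115736.
Since 115736 ≠ 0, the four points are not coplanar.

No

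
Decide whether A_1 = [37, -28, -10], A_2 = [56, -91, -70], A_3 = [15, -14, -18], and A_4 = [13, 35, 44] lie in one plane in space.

Yes

A normal to the plane through A_1, A_2, A_3 is n = A_1A_2 × A_1A_3 = (1344, 1472, -1120).
The plane has equation n·P = 19712. For A_4: n·A_4 = 19712.
Equal, so A_4 lies in the plane and all four are coplanar.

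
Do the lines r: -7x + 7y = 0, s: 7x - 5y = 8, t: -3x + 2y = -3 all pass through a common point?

No

The three lines meet at one point iff the augmented coefficient matrix [aᵢ bᵢ cᵢ] has rank < 3, i.e. its determinant vanishes.
Here the determinant is -14.
Nonzero, so no common point exists.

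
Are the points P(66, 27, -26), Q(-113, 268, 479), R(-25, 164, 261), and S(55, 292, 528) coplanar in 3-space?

With P as base: PQ = (-179, 241, 505), PR = (-91, 137, 287), PS = (-11, 265, 554).
PR × PS = (-157, 47257, -22608).
PQ · (PR × PS) = 0.
The scalar triple product vanishes, so the four points are coplanar.

Yes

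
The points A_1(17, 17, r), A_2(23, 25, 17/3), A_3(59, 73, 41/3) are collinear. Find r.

Direction A_2A_3 = (36, 48, 8). From the x-coordinate of A_1, the parameter along the line is τ = (17 − 23)/36 = -1/6.
Then r = 17/3 + (-1/6)·(8) = 13/3.

13/3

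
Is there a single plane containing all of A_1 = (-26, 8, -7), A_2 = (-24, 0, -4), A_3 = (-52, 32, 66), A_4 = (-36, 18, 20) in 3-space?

Yes

With A_1 as base: A_1A_2 = (2, -8, 3), A_1A_3 = (-26, 24, 73), A_1A_4 = (-10, 10, 27).
A_1A_3 × A_1A_4 = (-82, -28, -20).
A_1A_2 · (A_1A_3 × A_1A_4) = 0.
The scalar triple product vanishes, so the four points are coplanar.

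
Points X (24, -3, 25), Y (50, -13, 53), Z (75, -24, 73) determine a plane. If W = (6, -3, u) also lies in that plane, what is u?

-29

A normal to the plane is n = XY × XZ = (108, 180, -36).
W lies in the plane iff n · XW = 0.
This gives (-36)u + (-1044) = 0, so u = -29.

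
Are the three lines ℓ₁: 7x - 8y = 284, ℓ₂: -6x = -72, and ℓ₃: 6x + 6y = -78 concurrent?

Intersecting ℓ₁ and ℓ₂: solving the 2×2 system gives (x, y) = (12, -25).
Substitute into ℓ₃: (6)(12) + (6)(-25) = -78.
This equals -78, so (12, -25) lies on all three lines and they are concurrent.

Yes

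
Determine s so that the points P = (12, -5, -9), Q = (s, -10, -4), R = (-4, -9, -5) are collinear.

Collinearity requires PQ × PR = 0; each component is linear in s.
The y-component gives (-4)s + (-32) = 0, so s = -8.
The remaining components then also vanish.

-8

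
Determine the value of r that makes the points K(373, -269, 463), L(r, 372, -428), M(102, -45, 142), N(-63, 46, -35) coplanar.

-370

Normal to plane KMN: n = (-10437, 4998, 12299); plane equation n·P = 456974.
Requiring n·L = 456974: (-10437)r + (-3404716) = 456974.
So r = -370.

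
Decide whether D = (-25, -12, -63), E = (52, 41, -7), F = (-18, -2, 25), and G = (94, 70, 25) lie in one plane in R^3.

The four points are coplanar iff the 3×3 determinant with rows DE, DF, DG is zero.
Rows: (77, 53, 56), (7, 10, 88), (119, 82, 88).
Expanding along the first row: (77)(-6336) − (53)(-9856) + (56)(-616) = 0.
Zero determinant ⇒ coplanar.

Yes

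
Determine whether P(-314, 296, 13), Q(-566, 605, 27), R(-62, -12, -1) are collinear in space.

No

PQ = (-252, 309, 14), PR = (252, -308, -14).
PQ × PR = (-14, 0, -252).
The cross product is nonzero, so the points do not lie on one line.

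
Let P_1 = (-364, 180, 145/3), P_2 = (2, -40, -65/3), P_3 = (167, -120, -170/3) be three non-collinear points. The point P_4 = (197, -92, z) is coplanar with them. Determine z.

The plane through P_1, P_2, P_3 has equation 2100x + 1260y + 7020z = -198300.
Substituting P_4: (7020)z + (297780) = -198300, so z = -212/3.

-212/3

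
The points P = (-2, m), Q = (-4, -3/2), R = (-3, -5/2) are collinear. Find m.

The three points are collinear iff det[PQ; PR] = 0.
This determinant is linear in m: (1)m + (7/2) = 0, so m = -7/2.

-7/2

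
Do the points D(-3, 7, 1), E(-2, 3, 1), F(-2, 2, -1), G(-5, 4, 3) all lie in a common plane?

No

The four points are coplanar iff the 3×3 determinant with rows DE, DF, DG is zero.
Rows: (1, -4, 0), (1, -5, -2), (-2, -3, 2).
Expanding along the first row: (1)(-16) − (-4)(-2) + (0)(-13) = -24.
Nonzero ⇒ not coplanar.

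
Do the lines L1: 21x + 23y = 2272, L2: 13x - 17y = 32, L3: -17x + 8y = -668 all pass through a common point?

Intersecting L1 and L2: solving the 2×2 system gives (x, y) = (60, 44).
Substitute into L3: (-17)(60) + (8)(44) = -668.
This equals -668, so (60, 44) lies on all three lines and they are concurrent.

Yes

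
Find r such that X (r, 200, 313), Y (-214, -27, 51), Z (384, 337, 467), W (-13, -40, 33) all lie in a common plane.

The points are coplanar iff XY · (XZ × XW) = 0.
Expanding, this is linear in r: (1144)r + (26312) = 0.
So r = -23.

-23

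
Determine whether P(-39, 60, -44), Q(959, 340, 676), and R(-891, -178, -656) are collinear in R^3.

PQ = (998, 280, 720), PR = (-852, -238, -612).
PQ × PR = (0, -2664, 1036).
The cross product is nonzero, so the points do not lie on one line.

No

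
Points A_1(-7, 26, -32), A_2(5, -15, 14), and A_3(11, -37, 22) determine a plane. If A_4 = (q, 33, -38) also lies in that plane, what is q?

-9

The plane through A_1, A_2, A_3 has equation 684x + 180y − 18z = 468.
Substituting A_4: (684)q + (6624) = 468, so q = -9.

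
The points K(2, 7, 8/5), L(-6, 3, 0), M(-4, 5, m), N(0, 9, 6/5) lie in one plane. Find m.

Coplanarity ⇔ det[KL; KM; KN] = 0.
Expanding, this is linear in m: (24)m + (-48/5) = 0.
So m = 2/5.

2/5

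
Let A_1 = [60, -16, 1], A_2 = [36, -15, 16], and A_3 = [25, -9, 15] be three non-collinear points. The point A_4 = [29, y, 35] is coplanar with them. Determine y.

The plane through A_1, A_2, A_3 has equation −91x − 189y − 133z = -2569.
Substituting A_4: (-189)y + (-7294) = -2569, so y = -25.

-25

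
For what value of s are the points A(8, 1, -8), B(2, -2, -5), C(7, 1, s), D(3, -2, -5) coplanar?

-8

Coplanarity ⇔ det[AB; AC; AD] = 0.
Expanding, this is linear in s: (-3)s + (-24) = 0.
So s = -8.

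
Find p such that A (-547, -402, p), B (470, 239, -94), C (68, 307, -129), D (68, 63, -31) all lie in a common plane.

144

The points are coplanar iff AB · (AC × AD) = 0.
Expanding, this is linear in p: (-98088)p + (14124672) = 0.
So p = 144.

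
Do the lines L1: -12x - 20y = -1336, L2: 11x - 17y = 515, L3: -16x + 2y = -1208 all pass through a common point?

No

The three lines meet at one point iff the augmented coefficient matrix [aᵢ bᵢ cᵢ] has rank < 3, i.e. its determinant vanishes.
Here the determinant is -1032.
Nonzero, so no common point exists.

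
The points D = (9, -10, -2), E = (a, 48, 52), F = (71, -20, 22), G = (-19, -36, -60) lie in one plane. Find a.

-47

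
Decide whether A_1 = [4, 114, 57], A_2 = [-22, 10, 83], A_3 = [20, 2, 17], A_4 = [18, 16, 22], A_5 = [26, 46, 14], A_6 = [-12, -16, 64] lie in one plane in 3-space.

No

The plane through A_1, A_2, A_3 has normal n = A_1A_2 × A_1A_3 = (7072, -624, 4576) and equation n·P = 217984.
Checking the remaining points: n·A_4 = 217984, n·A_5 = 219232, n·A_6 = 217984.
Since n·A_5 = 219232 ≠ 217984, A_5 is off the plane and the points are not all coplanar.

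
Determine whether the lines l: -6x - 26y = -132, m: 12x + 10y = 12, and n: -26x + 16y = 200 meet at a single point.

Yes

Lines aᵢx + bᵢy = cᵢ with pairwise distinct directions are concurrent exactly when det[aᵢ bᵢ cᵢ] = 0.
Here the determinant is 0.
It vanishes, so the lines are concurrent at (-4, 6).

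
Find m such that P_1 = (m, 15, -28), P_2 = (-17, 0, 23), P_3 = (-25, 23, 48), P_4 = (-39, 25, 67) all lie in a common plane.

31

Coplanarity ⇔ det[P_1P_2; P_1P_3; P_1P_4] = 0.
Expanding, this is linear in m: (-387)m + (11997) = 0.
So m = 31.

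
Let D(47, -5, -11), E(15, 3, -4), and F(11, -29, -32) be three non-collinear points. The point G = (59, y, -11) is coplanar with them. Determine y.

-5

The plane through D, E, F has equation −924y + 1056z = -6996.
Substituting G: (-924)y + (-11616) = -6996, so y = -5.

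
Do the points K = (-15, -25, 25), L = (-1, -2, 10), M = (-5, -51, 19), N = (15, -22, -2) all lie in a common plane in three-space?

Yes

With K as base: KL = (14, 23, -15), KM = (10, -26, -6), KN = (30, 3, -27).
KM × KN = (720, 90, 810).
KL · (KM × KN) = 0.
The scalar triple product vanishes, so the four points are coplanar.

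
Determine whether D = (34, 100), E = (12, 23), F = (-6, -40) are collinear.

DE = (-22, -77), DF = (-40, -140).
Twice the signed area of △DEF is (-22)(-140) − (-77)(-40) = 0.
The triangle is degenerate (zero area), so the points are collinear.

Yes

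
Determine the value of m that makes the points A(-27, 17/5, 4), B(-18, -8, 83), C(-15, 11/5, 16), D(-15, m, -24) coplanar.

41/5

Normal to plane ABC: n = (-42, 840, 126); plane equation n·P = 4494.
Requiring n·D = 4494: (840)m + (-2394) = 4494.
So m = 41/5.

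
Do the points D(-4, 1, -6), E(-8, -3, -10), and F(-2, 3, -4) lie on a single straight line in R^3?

Yes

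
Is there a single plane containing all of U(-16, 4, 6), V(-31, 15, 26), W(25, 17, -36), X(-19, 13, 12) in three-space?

Yes

A normal to the plane through U, V, W is n = UV × UW = (-722, 190, -646).
The plane has equation n·P = 8436. For X: n·X = 8436.
Equal, so X lies in the plane and all four are coplanar.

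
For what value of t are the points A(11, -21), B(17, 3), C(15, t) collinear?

The three points are collinear iff det[AB; AC] = 0.
This determinant is linear in t: (6)t + (30) = 0, so t = -5.

-5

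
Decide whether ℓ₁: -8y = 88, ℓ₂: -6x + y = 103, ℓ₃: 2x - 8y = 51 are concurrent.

No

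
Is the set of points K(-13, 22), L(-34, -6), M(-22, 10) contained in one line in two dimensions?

Yes

KL = (-21, -28), KM = (-9, -12).
Twice the signed area of △KLM is (-21)(-12) − (-28)(-9) = 0.
The triangle is degenerate (zero area), so the points are collinear.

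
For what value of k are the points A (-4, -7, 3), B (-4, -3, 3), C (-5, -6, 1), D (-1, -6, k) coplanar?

Normal to plane ABC: n = (-8, 0, 4); plane equation n·P = 44.
Requiring n·D = 44: (4)k + (8) = 44.
So k = 9.

9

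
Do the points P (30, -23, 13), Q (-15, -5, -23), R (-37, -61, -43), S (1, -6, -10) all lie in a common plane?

A normal to the plane through P, Q, R is n = PQ × PR = (-2376, -108, 2916).
The plane has equation n·X = -30888. For S: n·S = -30888.
Equal, so S lies in the plane and all four are coplanar.

Yes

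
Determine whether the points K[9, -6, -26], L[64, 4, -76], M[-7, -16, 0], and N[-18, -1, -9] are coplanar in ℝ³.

A normal to the plane through K, L, M is n = KL × KM = (-240, -630, -390).
The plane has equation n·P = 11760. For N: n·N = 8460.
8460 ≠ 11760, so N is off the plane.

No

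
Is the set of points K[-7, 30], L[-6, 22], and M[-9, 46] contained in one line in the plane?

KL = (1, -8), KM = (-2, 16).
Checking proportionality: KM = -2·KL, so the vectors are parallel and the points are collinear.

Yes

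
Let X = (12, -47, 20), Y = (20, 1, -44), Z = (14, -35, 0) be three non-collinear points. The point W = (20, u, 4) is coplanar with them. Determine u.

1

A normal to the plane is n = XY × XZ = (-192, 32, 0).
W lies in the plane iff n · XW = 0.
This gives (32)u + (-32) = 0, so u = 1.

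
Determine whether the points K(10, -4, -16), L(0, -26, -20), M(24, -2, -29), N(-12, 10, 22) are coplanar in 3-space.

The four points are coplanar iff the 3×3 determinant with rows KL, KM, KN is zero.
Rows: (-10, -22, -4), (14, 2, -13), (-22, 14, 38).
Expanding along the first row: (-10)(258) − (-22)(246) + (-4)(240) = 1872.
Nonzero ⇒ not coplanar.

No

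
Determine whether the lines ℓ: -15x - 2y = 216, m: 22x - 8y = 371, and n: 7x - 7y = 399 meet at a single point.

No

Lines aᵢx + bᵢy = cᵢ with pairwise distinct directions are concurrent exactly when det[aᵢ bᵢ cᵢ] = 0.
Here the determinant is 119.
Nonzero, so no common point exists.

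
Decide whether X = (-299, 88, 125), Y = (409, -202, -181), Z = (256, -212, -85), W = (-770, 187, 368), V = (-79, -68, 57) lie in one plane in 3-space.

No

The plane through X, Y, Z has normal n = XY × XZ = (-30900, -21150, -51450) and equation n·P = 946650.
Checking the remaining points: n·W = 904350, n·V = 946650.
Since n·W = 904350 ≠ 946650, W is off the plane and the points are not all coplanar.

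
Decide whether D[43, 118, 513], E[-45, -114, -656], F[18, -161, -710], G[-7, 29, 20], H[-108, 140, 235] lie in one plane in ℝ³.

The plane through D, E, F has normal n = DE × DF = (-42415, -78399, 18752) and equation n·P = -1455151.
Checking the remaining points: n·G = -1601626, n·H = -1988320.
Since n·G = -1601626 ≠ -1455151, G is off the plane and the points are not all coplanar.

No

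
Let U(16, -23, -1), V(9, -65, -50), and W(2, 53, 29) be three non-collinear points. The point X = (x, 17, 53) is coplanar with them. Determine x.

Coplanarity requires UV · (UW × UX) = 0.
UV = (-7, -42, -49), UW = (-14, 76, 30); the triple product is linear in x with coefficient 2464 and constant term -64064.
Setting it to zero: x = 26.

26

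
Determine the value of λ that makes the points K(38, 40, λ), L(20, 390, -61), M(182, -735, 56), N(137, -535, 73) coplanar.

The points are coplanar iff KL · (KM × KN) = 0.
Expanding, this is linear in λ: (18225)λ + (-929475) = 0.
So λ = 51.

51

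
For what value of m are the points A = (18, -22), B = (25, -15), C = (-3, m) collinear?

-43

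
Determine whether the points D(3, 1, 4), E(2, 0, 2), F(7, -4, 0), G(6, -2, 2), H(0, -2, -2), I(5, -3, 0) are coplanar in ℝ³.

The plane through D, E, F has normal n = DE × DF = (-6, -12, 9) and equation n·P = 6.
Checking the remaining points: n·G = 6, n·H = 6, n·I = 6.
All equal 6, so all 6 points lie in one plane.

Yes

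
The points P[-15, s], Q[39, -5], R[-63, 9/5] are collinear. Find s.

-7/5

The three points are collinear iff det[PQ; PR] = 0.
This determinant is linear in s: (-102)s + (-714/5) = 0, so s = -7/5.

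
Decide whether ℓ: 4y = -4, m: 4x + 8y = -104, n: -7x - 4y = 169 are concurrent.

Intersecting ℓ and m: solving the 2×2 system gives (x, y) = (-24, -1).
Substitute into n: (-7)(-24) + (-4)(-1) = 172.
But n requires 169 ≠ 172, so the three lines have no common point.

No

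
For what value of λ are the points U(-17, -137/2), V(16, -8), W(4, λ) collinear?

-30

The three points are collinear iff det[UV; UW] = 0.
This determinant is linear in λ: (33)λ + (990) = 0, so λ = -30.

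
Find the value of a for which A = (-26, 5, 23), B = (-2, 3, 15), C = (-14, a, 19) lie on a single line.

Collinearity requires AB × AC = 0; each component is linear in a.
The x-component gives (8)a + (-32) = 0, so a = 4.
The remaining components then also vanish.

4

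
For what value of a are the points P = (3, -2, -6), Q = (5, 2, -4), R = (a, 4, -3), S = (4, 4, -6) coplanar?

6

Normal to plane PQS: n = (-12, 2, 8); plane equation n·X = -88.
Requiring n·R = -88: (-12)a + (-16) = -88.
So a = 6.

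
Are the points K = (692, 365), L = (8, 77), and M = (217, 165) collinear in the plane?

Yes

KL = (-684, -288), KM = (-475, -200).
Twice the signed area of △KLM is (-684)(-200) − (-288)(-475) = 0.
The triangle is degenerate (zero area), so the points are collinear.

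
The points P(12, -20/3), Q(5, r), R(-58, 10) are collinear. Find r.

-5

The three points are collinear iff det[PQ; PR] = 0.
This determinant is linear in r: (70)r + (350) = 0, so r = -5.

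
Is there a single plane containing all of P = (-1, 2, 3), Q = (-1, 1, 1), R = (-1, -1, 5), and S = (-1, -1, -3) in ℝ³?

Yes

The four points are coplanar iff the 3×3 determinant with rows PQ, PR, PS is zero.
Rows: (0, -1, -2), (0, -3, 2), (0, -3, -6).
Expanding along the first row: (0)(24) − (-1)(0) + (-2)(0) = 0.
Zero determinant ⇒ coplanar.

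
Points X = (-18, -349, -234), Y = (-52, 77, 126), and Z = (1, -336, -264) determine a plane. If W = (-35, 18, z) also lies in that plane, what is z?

51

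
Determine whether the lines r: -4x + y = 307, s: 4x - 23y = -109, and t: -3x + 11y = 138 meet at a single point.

Yes

The three lines meet at one point iff the augmented coefficient matrix [aᵢ bᵢ cᵢ] has rank < 3, i.e. its determinant vanishes.
Here the determinant is 0.
It vanishes, so the lines are concurrent at (-79, -9).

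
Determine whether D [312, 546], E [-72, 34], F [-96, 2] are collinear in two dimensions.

Yes

DE = (-384, -512), DF = (-408, -544).
Twice the signed area of △DEF is (-384)(-544) − (-512)(-408) = 0.
The triangle is degenerate (zero area), so the points are collinear.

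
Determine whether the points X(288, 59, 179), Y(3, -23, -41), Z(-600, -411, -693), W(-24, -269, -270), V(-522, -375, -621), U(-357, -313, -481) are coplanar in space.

The plane through X, Y, Z has normal n = XY × XZ = (-31896, -53160, 61134) and equation n·P = -1379502.
Checking the remaining points: n·W = -1440636, n·V = -1379502, n·U = -1379502.
Since n·W = -1440636 ≠ -1379502, W is off the plane and the points are not all coplanar.

No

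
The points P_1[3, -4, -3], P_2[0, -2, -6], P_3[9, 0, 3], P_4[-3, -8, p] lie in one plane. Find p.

-9

The points are coplanar iff P_1P_2 · (P_1P_3 × P_1P_4) = 0.
Expanding, this is linear in p: (-24)p + (-216) = 0.
So p = -9.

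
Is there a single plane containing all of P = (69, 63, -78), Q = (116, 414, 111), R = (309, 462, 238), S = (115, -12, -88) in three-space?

Yes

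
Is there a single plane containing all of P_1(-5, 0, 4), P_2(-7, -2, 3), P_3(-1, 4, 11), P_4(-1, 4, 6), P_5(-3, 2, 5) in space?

Yes

The plane through P_1, P_2, P_3 has normal n = P_1P_2 × P_1P_3 = (-10, 10, 0) and equation n·P = 50.
Checking the remaining points: n·P_4 = 50, n·P_5 = 50.
All equal 50, so all 5 points lie in one plane.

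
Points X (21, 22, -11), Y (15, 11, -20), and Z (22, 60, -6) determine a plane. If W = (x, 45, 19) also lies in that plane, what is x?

42

Coplanarity requires XY · (XZ × XW) = 0.
XY = (-6, -11, -9), XZ = (1, 38, 5); the triple product is linear in x with coefficient 287 and constant term -12054.
Setting it to zero: x = 42.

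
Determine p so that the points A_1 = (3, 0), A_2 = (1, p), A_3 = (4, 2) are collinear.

Collinearity: (A_2 − A_1) must be parallel to (A_3 − A_1) = (1, 2).
Cross-multiplying the components: (p − 0)·(1) = (-2)·(2).
Solving gives p = -4.

-4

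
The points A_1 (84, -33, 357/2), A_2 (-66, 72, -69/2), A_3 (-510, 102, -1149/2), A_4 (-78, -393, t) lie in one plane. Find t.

101

Normal to plane A_1A_2A_3: n = (-50310, 13572, 42120); plane equation n·P = 2844504.
Requiring n·A_4 = 2844504: (42120)t + (-1409616) = 2844504.
So t = 101.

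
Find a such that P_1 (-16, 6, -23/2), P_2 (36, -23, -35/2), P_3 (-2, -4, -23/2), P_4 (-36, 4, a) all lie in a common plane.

1/2

Normal to plane P_1P_2P_3: n = (-60, -84, -114); plane equation n·P = 1767.
Requiring n·P_4 = 1767: (-114)a + (1824) = 1767.
So a = 1/2.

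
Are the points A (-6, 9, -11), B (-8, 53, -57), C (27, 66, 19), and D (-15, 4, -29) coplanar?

With A as base: AB = (-2, 44, -46), AC = (33, 57, 30), AD = (-9, -5, -18).
AC × AD = (-876, 324, 348).
AB · (AC × AD) = 0.
The scalar triple product vanishes, so the four points are coplanar.

Yes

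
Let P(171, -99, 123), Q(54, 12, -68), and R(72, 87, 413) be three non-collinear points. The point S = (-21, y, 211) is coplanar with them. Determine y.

Coplanarity requires PQ · (PR × PS) = 0.
PQ = (-117, 111, -191), PR = (-99, 186, 290); the triple product is linear in y with coefficient 52839 and constant term -8718435.
Setting it to zero: y = 165.

165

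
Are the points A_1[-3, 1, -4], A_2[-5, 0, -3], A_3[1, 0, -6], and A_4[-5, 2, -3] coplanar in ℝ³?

Yes

The four points are coplanar iff the 3×3 determinant with rows A_1A_2, A_1A_3, A_1A_4 is zero.
Rows: (-2, -1, 1), (4, -1, -2), (-2, 1, 1).
Expanding along the first row: (-2)(1) − (-1)(0) + (1)(2) = 0.
Zero determinant ⇒ coplanar.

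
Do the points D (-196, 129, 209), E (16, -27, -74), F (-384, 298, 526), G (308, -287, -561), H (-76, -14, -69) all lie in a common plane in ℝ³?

The plane through D, E, F has normal n = DE × DF = (-1625, -14000, 6500) and equation n·P = -129000.
Checking the remaining points: n·G = -129000, n·H = -129000.
All equal -129000, so all 5 points lie in one plane.

Yes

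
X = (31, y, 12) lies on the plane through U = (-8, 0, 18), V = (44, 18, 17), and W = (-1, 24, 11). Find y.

30

The plane through U, V, W has equation −102x + 357y + 1122z = 21012.
Substituting X: (357)y + (10302) = 21012, so y = 30.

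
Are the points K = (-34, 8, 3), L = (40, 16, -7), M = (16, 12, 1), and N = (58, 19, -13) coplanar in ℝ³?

A normal to the plane through K, L, M is n = KL × KM = (24, -352, -104).
The plane has equation n·P = -3944. For N: n·N = -3944.
Equal, so N lies in the plane and all four are coplanar.

Yes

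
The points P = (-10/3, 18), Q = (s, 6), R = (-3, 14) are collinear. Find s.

-7/3

Collinearity: (Q − P) must be parallel to (R − P) = (1/3, -4).
Cross-multiplying the components: (s − (-10/3))·(-4) = (-12)·(1/3).
Solving gives s = -7/3.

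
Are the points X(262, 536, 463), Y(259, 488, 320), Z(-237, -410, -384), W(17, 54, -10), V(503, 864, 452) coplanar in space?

Yes

The plane through X, Y, Z has normal n = XY × XZ = (-94622, 68816, -21114) and equation n·P = 2318630.
Checking the remaining points: n·W = 2318630, n·V = 2318630.
All equal 2318630, so all 5 points lie in one plane.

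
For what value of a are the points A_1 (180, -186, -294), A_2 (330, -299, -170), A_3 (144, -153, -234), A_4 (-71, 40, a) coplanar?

62

Coplanarity ⇔ det[A_1A_2; A_1A_3; A_1A_4] = 0.
Expanding, this is linear in a: (882)a + (-54684) = 0.
So a = 62.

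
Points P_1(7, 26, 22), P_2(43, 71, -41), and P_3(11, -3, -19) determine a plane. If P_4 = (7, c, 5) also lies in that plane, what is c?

9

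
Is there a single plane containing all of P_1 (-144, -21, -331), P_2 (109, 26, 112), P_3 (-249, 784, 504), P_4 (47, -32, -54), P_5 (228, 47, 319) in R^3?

The plane through P_1, P_2, P_3 has normal n = P_1P_2 × P_1P_3 = (-317370, -257770, 208600) and equation n·P = -17932150.
Checking the remaining points: n·P_4 = -17932150, n·P_5 = -17932150.
All equal -17932150, so all 5 points lie in one plane.

Yes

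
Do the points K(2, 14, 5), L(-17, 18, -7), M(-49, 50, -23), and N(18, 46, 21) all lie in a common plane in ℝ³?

Yes

With K as base: KL = (-19, 4, -12), KM = (-51, 36, -28), KN = (16, 32, 16).
KM × KN = (1472, 368, -2208).
KL · (KM × KN) = 0.
The scalar triple product vanishes, so the four points are coplanar.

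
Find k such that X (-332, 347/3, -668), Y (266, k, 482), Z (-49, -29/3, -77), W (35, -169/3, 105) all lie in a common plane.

-7

The points are coplanar iff XY · (XZ × XW) = 0.
Expanding, this is linear in k: (-1862)k + (-13034) = 0.
So k = -7.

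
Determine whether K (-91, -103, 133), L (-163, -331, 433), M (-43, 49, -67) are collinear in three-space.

Yes

KL = (-72, -228, 300), KM = (48, 152, -200).
Each component of KM is -2/3 times the corresponding component of KL, so KM = -2/3·KL and the points are collinear.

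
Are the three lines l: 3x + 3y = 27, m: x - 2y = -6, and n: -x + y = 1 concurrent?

Yes

Intersecting l and m: solving the 2×2 system gives (x, y) = (4, 5).
Substitute into n: (-1)(4) + (1)(5) = 1.
This equals 1, so (4, 5) lies on all three lines and they are concurrent.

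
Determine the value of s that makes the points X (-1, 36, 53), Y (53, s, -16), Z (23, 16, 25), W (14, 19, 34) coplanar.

-27

Coplanarity ⇔ det[XY; XZ; XW] = 0.
Expanding, this is linear in s: (36)s + (972) = 0.
So s = -27.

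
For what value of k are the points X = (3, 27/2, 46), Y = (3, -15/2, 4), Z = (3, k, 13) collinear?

-3

Collinearity requires XY × XZ = 0; each component is linear in k.
The x-component gives (42)k + (126) = 0, so k = -3.
The remaining components then also vanish.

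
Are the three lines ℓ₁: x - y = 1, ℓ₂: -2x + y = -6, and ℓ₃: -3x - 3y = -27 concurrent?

Intersecting ℓ₁ and ℓ₂: solving the 2×2 system gives (x, y) = (5, 4).
Substitute into ℓ₃: (-3)(5) + (-3)(4) = -27.
This equals -27, so (5, 4) lies on all three lines and they are concurrent.

Yes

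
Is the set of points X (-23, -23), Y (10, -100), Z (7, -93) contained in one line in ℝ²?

XY = (33, -77), XZ = (30, -70).
det[XY; XZ] = (33)(-70) − (-77)(30) = 0.
The determinant is zero, so the points are collinear.

Yes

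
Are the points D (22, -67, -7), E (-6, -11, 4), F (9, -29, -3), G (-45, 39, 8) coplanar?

No

A normal to the plane through D, E, F is n = DE × DF = (-194, -31, -336).
The plane has equation n·P = 161. For G: n·G = 4833.
4833 ≠ 161, so G is off the plane.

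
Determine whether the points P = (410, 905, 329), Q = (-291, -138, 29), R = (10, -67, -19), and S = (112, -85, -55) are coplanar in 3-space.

A normal to the plane through P, Q, R is n = PQ × PR = (71364, -123948, 264172).
The plane has equation n·X = 3998888. For S: n·S = 3998888.
Equal, so S lies in the plane and all four are coplanar.

Yes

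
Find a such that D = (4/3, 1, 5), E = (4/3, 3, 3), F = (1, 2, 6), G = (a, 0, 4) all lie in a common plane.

The points are coplanar iff DE · (DF × DG) = 0.
Expanding, this is linear in a: (4)a + (-20/3) = 0.
So a = 5/3.

5/3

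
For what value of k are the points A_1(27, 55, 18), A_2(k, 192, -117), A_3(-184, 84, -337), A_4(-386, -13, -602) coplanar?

-6

Normal to plane A_1A_3A_4: n = (-42120, 15795, 26325); plane equation n·P = 205335.
Requiring n·A_2 = 205335: (-42120)k + (-47385) = 205335.
So k = -6.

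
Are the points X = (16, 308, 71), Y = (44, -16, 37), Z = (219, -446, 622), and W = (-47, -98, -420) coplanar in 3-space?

With X as base: XY = (28, -324, -34), XZ = (203, -754, 551), XW = (-63, -406, -491).
XZ × XW = (593920, 64960, -129920).
XY · (XZ × XW) = 0.
The scalar triple product vanishes, so the four points are coplanar.

Yes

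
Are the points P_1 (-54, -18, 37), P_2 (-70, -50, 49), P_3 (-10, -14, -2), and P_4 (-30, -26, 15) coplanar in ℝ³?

Yes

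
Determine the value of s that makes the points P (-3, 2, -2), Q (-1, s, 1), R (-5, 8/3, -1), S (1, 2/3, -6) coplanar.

4/3

Normal to plane PRS: n = (-4/3, -4, 0); plane equation n·X = -4.
Requiring n·Q = -4: (-4)s + (4/3) = -4.
So s = 4/3.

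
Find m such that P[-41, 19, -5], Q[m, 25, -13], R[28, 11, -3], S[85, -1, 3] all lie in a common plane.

The points are coplanar iff PQ · (PR × PS) = 0.
Expanding, this is linear in m: (-24)m + (192) = 0.
So m = 8.

8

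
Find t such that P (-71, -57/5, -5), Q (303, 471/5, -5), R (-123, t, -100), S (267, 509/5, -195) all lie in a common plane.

-86/5

Normal to plane PQS: n = (-20064, 71060, 6644); plane equation n·X = 581240.
Requiring n·R = 581240: (71060)t + (1803472) = 581240.
So t = -86/5.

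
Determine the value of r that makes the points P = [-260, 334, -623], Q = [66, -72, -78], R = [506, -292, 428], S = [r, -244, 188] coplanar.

Coplanarity ⇔ det[PQ; PR; PS] = 0.
Expanding, this is linear in r: (-85536)r + (21212928) = 0.
So r = 248.

248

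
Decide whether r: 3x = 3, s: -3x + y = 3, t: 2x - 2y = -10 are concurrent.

Yes

Lines aᵢx + bᵢy = cᵢ with pairwise distinct directions are concurrent exactly when det[aᵢ bᵢ cᵢ] = 0.
Here the determinant is 0.
It vanishes, so the lines are concurrent at (1, 6).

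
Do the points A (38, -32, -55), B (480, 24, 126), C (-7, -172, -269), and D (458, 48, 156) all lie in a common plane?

Yes

With A as base: AB = (442, 56, 181), AC = (-45, -140, -214), AD = (420, 80, 211).
AC × AD = (-12420, -80385, 55200).
AB · (AC × AD) = 0.
The scalar triple product vanishes, so the four points are coplanar.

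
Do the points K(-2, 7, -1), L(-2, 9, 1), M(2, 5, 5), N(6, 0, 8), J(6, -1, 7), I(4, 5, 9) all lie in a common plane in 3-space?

The plane through K, L, M has normal n = KL × KM = (16, 8, -8) and equation n·P = 32.
Checking the remaining points: n·N = 32, n·J = 32, n·I = 32.
All equal 32, so all 6 points lie in one plane.

Yes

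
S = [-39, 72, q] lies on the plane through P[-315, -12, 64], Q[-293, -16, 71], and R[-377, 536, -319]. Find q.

61

A normal to the plane is n = PQ × PR = (-2304, 7992, 11808).
S lies in the plane iff n · PS = 0.
This gives (11808)q + (-720288) = 0, so q = 61.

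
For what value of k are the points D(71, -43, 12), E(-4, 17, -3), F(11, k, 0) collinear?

5

Direction DE = (-75, 60, -15). From the x-coordinate of F, the parameter along the line is τ = (11 − 71)/(-75) = 4/5.
Then k = (-43) + 4/5·(60) = 5.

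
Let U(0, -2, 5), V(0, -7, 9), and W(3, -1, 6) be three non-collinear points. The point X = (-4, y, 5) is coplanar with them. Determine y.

The plane through U, V, W has equation −9x + 12y + 15z = 51.
Substituting X: (12)y + (111) = 51, so y = -5.

-5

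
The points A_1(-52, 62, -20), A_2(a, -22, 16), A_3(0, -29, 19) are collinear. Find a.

-4

Collinearity requires A_1A_2 × A_1A_3 = 0; each component is linear in a.
The y-component gives (-39)a + (-156) = 0, so a = -4.
The remaining components then also vanish.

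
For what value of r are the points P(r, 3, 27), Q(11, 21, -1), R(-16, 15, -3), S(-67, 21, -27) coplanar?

The points are coplanar iff PQ · (PR × PS) = 0.
Expanding, this is linear in r: (-156)r + (4992) = 0.
So r = 32.

32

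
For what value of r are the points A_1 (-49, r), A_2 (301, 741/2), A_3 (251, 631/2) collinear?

-29/2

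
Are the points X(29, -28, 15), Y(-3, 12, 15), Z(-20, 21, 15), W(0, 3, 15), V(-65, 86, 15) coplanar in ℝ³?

Yes

The plane through X, Y, Z has normal n = XY × XZ = (0, 0, 392) and equation n·P = 5880.
Checking the remaining points: n·W = 5880, n·V = 5880.
All equal 5880, so all 5 points lie in one plane.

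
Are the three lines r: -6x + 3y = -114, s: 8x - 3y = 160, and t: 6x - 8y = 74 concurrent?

Lines aᵢx + bᵢy = cᵢ with pairwise distinct directions are concurrent exactly when det[aᵢ bᵢ cᵢ] = 0.
Here the determinant is 0.
It vanishes, so the lines are concurrent at (23, 8).

Yes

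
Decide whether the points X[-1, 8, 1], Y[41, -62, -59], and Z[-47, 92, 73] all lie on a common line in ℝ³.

XY = (42, -70, -60), XZ = (-46, 84, 72).
XY × XZ = (0, -264, 308).
The cross product is nonzero, so the points do not lie on one line.

No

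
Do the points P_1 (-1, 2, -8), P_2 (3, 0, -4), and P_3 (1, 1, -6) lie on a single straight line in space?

Yes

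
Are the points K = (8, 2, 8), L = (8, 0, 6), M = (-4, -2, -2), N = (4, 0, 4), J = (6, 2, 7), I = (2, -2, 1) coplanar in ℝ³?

The plane through K, L, M has normal n = KL × KM = (12, 24, -24) and equation n·P = -48.
Checking the remaining points: n·N = -48, n·J = -48, n·I = -48.
All equal -48, so all 6 points lie in one plane.

Yes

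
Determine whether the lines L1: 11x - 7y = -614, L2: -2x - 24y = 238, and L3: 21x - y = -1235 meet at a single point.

Intersecting L1 and L2: solving the 2×2 system gives (x, y) = (-59, -5).
Substitute into L3: (21)(-59) + (-1)(-5) = -1234.
But L3 requires -1235 ≠ -1234, so the three lines have no common point.

No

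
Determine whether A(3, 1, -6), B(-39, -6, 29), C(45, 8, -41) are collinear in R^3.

Yes

AB = (-42, -7, 35), AC = (42, 7, -35).
AB × AC = (0, 0, 0).
The cross product vanishes, so the three points are collinear.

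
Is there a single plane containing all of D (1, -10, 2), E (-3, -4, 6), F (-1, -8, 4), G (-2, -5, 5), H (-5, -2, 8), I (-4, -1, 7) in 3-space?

Yes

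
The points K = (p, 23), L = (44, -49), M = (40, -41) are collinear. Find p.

8

Collinearity: (K − L) must be parallel to (M − L) = (-4, 8).
Cross-multiplying the components: (p − 44)·(8) = (72)·(-4).
Solving gives p = 8.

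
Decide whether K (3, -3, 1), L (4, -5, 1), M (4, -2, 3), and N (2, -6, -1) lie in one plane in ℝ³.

With K as base: KL = (1, -2, 0), KM = (1, 1, 2), KN = (-1, -3, -2).
KM × KN = (4, 0, -2).
KL · (KM × KN) = 4.
Since 4 ≠ 0, the four points are not coplanar.

No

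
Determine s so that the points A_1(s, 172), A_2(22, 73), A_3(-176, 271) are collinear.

Collinearity: (A_1 − A_2) must be parallel to (A_3 − A_2) = (-198, 198).
Cross-multiplying the components: (s − 22)·(198) = (99)·(-198).
Solving gives s = -77.

-77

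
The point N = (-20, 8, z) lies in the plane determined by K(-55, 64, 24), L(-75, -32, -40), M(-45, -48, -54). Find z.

-18

A normal to the plane is n = KL × KM = (320, -2200, 3200).
N lies in the plane iff n · KN = 0.
This gives (3200)z + (57600) = 0, so z = -18.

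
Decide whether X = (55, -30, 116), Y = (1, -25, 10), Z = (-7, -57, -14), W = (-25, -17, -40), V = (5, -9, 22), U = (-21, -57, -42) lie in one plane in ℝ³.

The plane through X, Y, Z has normal n = XY × XZ = (-3512, -448, 1768) and equation n·P = 25368.
Checking the remaining points: n·W = 24696, n·V = 25368, n·U = 25032.
Since n·W = 24696 ≠ 25368, W is off the plane and the points are not all coplanar.

No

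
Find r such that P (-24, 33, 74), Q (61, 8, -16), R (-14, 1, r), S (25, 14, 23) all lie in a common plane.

The points are coplanar iff PQ · (PR × PS) = 0.
Expanding, this is linear in r: (390)r + (-26910) = 0.
So r = 69.

69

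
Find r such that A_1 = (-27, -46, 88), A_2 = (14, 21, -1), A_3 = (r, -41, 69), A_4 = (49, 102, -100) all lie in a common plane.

Normal to plane A_1A_2A_4: n = (576, 944, 976); plane equation n·P = 26912.
Requiring n·A_3 = 26912: (576)r + (28640) = 26912.
So r = -3.

-3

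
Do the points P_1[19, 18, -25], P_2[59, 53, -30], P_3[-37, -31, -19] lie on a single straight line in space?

No

P_1P_2 = (40, 35, -5), P_1P_3 = (-56, -49, 6).
Comparing components 2 and 3: (35)(6) − (-5)(-49) = -35 ≠ 0, so P_1P_2 and P_1P_3 are not parallel and the points are not collinear.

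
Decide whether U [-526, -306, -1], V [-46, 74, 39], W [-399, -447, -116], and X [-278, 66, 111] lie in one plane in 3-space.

Yes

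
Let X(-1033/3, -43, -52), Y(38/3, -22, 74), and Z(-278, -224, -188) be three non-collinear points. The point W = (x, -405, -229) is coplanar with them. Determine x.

A normal to the plane is n = XY × XZ = (19950, 56910, -66010).
W lies in the plane iff n · XW = 0.
This gives (19950)x + (-2048200) = 0, so x = 308/3.

308/3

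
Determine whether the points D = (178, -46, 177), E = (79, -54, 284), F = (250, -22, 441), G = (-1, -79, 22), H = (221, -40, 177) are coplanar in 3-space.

The plane through D, E, F has normal n = DE × DF = (-4680, 33840, -1800) and equation n·P = -2708280.
Checking the remaining points: n·G = -2708280, n·H = -2706480.
Since n·H = -2706480 ≠ -2708280, H is off the plane and the points are not all coplanar.

No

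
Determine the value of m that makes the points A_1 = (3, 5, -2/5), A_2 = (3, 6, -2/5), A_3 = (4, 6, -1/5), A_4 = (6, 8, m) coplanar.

1/5

The points are coplanar iff A_1A_2 · (A_1A_3 × A_1A_4) = 0.
Expanding, this is linear in m: (-1)m + (1/5) = 0.
So m = 1/5.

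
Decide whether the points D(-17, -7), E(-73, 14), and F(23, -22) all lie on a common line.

Yes

DE = (-56, 21), DF = (40, -15).
Checking proportionality: DF = -5/7·DE, so the vectors are parallel and the points are collinear.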